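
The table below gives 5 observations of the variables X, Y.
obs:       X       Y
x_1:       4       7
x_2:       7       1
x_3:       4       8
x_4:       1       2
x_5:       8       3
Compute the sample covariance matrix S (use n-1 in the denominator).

Step 1 — column means:
  mean(X) = (4 + 7 + 4 + 1 + 8) / 5 = 24/5 = 4.8
  mean(Y) = (7 + 1 + 8 + 2 + 3) / 5 = 21/5 = 4.2

Step 2 — sample covariance S[i,j] = (1/(n-1)) · Σ_k (x_{k,i} - mean_i) · (x_{k,j} - mean_j), with n-1 = 4.
  S[X,X] = ((-0.8)·(-0.8) + (2.2)·(2.2) + (-0.8)·(-0.8) + (-3.8)·(-3.8) + (3.2)·(3.2)) / 4 = 30.8/4 = 7.7
  S[X,Y] = ((-0.8)·(2.8) + (2.2)·(-3.2) + (-0.8)·(3.8) + (-3.8)·(-2.2) + (3.2)·(-1.2)) / 4 = -7.8/4 = -1.95
  S[Y,Y] = ((2.8)·(2.8) + (-3.2)·(-3.2) + (3.8)·(3.8) + (-2.2)·(-2.2) + (-1.2)·(-1.2)) / 4 = 38.8/4 = 9.7

S is symmetric (S[j,i] = S[i,j]). Assembling:

S = [[7.7, -1.95],
 [-1.95, 9.7]]


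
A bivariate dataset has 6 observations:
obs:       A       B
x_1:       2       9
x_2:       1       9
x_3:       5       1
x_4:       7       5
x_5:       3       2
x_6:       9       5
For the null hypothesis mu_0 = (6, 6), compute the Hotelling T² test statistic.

Step 1 — sample mean vector:
  mean(A) = (2 + 1 + 5 + 7 + 3 + 9) / 6 = 27/6 = 4.5
  mean(B) = (9 + 9 + 1 + 5 + 2 + 5) / 6 = 31/6 = 5.1667
  x̄ = (4.5, 5.1667),  deviation x̄ - mu_0 = (4.5, 5.1667) - (6, 6) = (-1.5, -0.8333).

Step 2 — sample covariance matrix, S[i,j] = (1/(n-1)) · Σ_k (x_{k,i} - mean_i) · (x_{k,j} - mean_j), divisor n-1 = 5:
  S[A,A] = ((-2.5)·(-2.5) + (-3.5)·(-3.5) + (0.5)·(0.5) + (2.5)·(2.5) + (-1.5)·(-1.5) + (4.5)·(4.5)) / 5 = 47.5/5 = 9.5
  S[A,B] = ((-2.5)·(3.8333) + (-3.5)·(3.8333) + (0.5)·(-4.1667) + (2.5)·(-0.1667) + (-1.5)·(-3.1667) + (4.5)·(-0.1667)) / 5 = -21.5/5 = -4.3
  S[B,B] = ((3.8333)·(3.8333) + (3.8333)·(3.8333) + (-4.1667)·(-4.1667) + (-0.1667)·(-0.1667) + (-3.1667)·(-3.1667) + (-0.1667)·(-0.1667)) / 5 = 56.8333/5 = 11.3667
  S = [[9.5, -4.3],
 [-4.3, 11.3667]].

Step 3 — invert S. det(S) = 9.5·11.3667 - (-4.3)² = 89.4933.
  S^{-1} = (1/det) · [[d, -b], [-b, a]] = [[0.127, 0.048],
 [0.048, 0.1062]].

Step 4 — quadratic form (x̄ - mu_0)^T · S^{-1} · (x̄ - mu_0):
  S^{-1} · (x̄ - mu_0) = (-0.2306, -0.1605),
  (x̄ - mu_0)^T · [...] = (-1.5)·(-0.2306) + (-0.8333)·(-0.1605) = 0.4796.

Step 5 — scale by n: T² = 6 · 0.4796 = 2.8777.

T² ≈ 2.8777


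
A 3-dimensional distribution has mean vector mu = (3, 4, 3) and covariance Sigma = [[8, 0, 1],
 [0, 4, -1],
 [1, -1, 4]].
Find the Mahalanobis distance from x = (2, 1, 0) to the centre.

Step 1 — centre the observation: (x - mu) = (-1, -3, -3).

Step 2 — invert Sigma (cofactor / det for 3×3, or solve directly):
  Sigma^{-1} = [[0.1293, -0.0086, -0.0345],
 [-0.0086, 0.2672, 0.069],
 [-0.0345, 0.069, 0.2759]].

Step 3 — form the quadratic (x - mu)^T · Sigma^{-1} · (x - mu):
  Sigma^{-1} · (x - mu) = (0, -1, -1).
  (x - mu)^T · [Sigma^{-1} · (x - mu)] = (-1)·(0) + (-3)·(-1) + (-3)·(-1) = 6.

Step 4 — take square root: d = √(6) ≈ 2.4495.

d(x, mu) = √(6) ≈ 2.4495


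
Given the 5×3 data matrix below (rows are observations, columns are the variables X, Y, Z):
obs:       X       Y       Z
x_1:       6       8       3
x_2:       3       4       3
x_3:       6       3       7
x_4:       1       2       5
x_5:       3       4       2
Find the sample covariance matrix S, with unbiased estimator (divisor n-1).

Step 1 — column means:
  mean(X) = (6 + 3 + 6 + 1 + 3) / 5 = 19/5 = 3.8
  mean(Y) = (8 + 4 + 3 + 2 + 4) / 5 = 21/5 = 4.2
  mean(Z) = (3 + 3 + 7 + 5 + 2) / 5 = 20/5 = 4

Step 2 — sample covariance S[i,j] = (1/(n-1)) · Σ_k (x_{k,i} - mean_i) · (x_{k,j} - mean_j), with n-1 = 4.
  S[X,X] = ((2.2)·(2.2) + (-0.8)·(-0.8) + (2.2)·(2.2) + (-2.8)·(-2.8) + (-0.8)·(-0.8)) / 4 = 18.8/4 = 4.7
  S[X,Y] = ((2.2)·(3.8) + (-0.8)·(-0.2) + (2.2)·(-1.2) + (-2.8)·(-2.2) + (-0.8)·(-0.2)) / 4 = 12.2/4 = 3.05
  S[X,Z] = ((2.2)·(-1) + (-0.8)·(-1) + (2.2)·(3) + (-2.8)·(1) + (-0.8)·(-2)) / 4 = 4/4 = 1
  S[Y,Y] = ((3.8)·(3.8) + (-0.2)·(-0.2) + (-1.2)·(-1.2) + (-2.2)·(-2.2) + (-0.2)·(-0.2)) / 4 = 20.8/4 = 5.2
  S[Y,Z] = ((3.8)·(-1) + (-0.2)·(-1) + (-1.2)·(3) + (-2.2)·(1) + (-0.2)·(-2)) / 4 = -9/4 = -2.25
  S[Z,Z] = ((-1)·(-1) + (-1)·(-1) + (3)·(3) + (1)·(1) + (-2)·(-2)) / 4 = 16/4 = 4

S is symmetric (S[j,i] = S[i,j]). Assembling:

S = [[4.7, 3.05, 1],
 [3.05, 5.2, -2.25],
 [1, -2.25, 4]]


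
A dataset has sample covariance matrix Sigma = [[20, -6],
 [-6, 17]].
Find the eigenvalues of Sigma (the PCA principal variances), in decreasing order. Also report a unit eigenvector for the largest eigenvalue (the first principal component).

Step 1 — characteristic polynomial of 2×2 Sigma:
  det(Sigma - λI) = λ² - trace · λ + det = 0.
  trace = 20 + 17 = 37, det = 20·17 - (-6)² = 304.
Step 2 — discriminant:
  Δ = trace² - 4·det = 1369 - 1216 = 153.
Step 3 — eigenvalues:
  λ = (trace ± √Δ)/2 = (37 ± 12.3693)/2,
  λ_1 = 24.6847,  λ_2 = 12.3153.

Step 4 — unit eigenvector for λ_1: solve (Sigma - λ_1 I)v = 0. First row:
  (20 - 24.6847)·v_x + (-6)·v_y = 0, i.e. (-4.6847)·v_x + (-6)·v_y = 0,
  so v ∝ (b, λ_1 - a) = (-6, 4.6847); multiply by -1 so the first entry is positive: u = (6, -4.6847).
  ||u|| = √((6)² + (-4.6847)²) = √(57.946) ≈ 7.6122,
  v_1 = u/||u|| ≈ (0.7882, -0.6154) (||v_1|| = 1).

λ_1 = 24.6847,  λ_2 = 12.3153;  v_1 ≈ (0.7882, -0.6154)


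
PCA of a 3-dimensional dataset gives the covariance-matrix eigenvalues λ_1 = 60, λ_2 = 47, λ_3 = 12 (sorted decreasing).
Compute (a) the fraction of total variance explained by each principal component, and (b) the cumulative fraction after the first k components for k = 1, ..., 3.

Step 1 — total variance = trace(Sigma) = Σ λ_i = 60 + 47 + 12 = 119.

Step 2 — fraction explained by component i = λ_i / Σ λ:
  PC1: 60/119 = 0.5042
  PC2: 47/119 = 0.395
  PC3: 12/119 = 0.1008

Step 3 — cumulative fraction after k components = (λ_1 + ... + λ_k) / Σ λ:
  k = 1: 60/119 = 0.5042
  k = 2: (60 + 47)/119 = 107/119 = 0.8992
  k = 3: (60 + 47 + 12)/119 = 119/119 = 1

Summary (fraction, with percent):

explained: PC1 0.5042 (50.42%), PC2 0.395 (39.5%), PC3 0.1008 (10.08%);  cumulative: 0.5042, 0.8992, 1


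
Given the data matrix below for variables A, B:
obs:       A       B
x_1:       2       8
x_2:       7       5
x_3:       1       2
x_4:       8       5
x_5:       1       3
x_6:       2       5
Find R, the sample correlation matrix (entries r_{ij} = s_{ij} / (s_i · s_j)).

Step 1 — column means:
  mean(A) = (2 + 7 + 1 + 8 + 1 + 2) / 6 = 21/6 = 3.5
  mean(B) = (8 + 5 + 2 + 5 + 3 + 5) / 6 = 28/6 = 4.6667

Step 2 — sample variances and covariances s[i,j] = (1/(n-1)) · Σ_k (x_{k,i} - mean_i) · (x_{k,j} - mean_j), with n-1 = 5:
  s[A,A] = ((-1.5)·(-1.5) + (3.5)·(3.5) + (-2.5)·(-2.5) + (4.5)·(4.5) + (-2.5)·(-2.5) + (-1.5)·(-1.5)) / 5 = 49.5/5 = 9.9
  s[A,B] = ((-1.5)·(3.3333) + (3.5)·(0.3333) + (-2.5)·(-2.6667) + (4.5)·(0.3333) + (-2.5)·(-1.6667) + (-1.5)·(0.3333)) / 5 = 8/5 = 1.6
  s[B,B] = ((3.3333)·(3.3333) + (0.3333)·(0.3333) + (-2.6667)·(-2.6667) + (0.3333)·(0.3333) + (-1.6667)·(-1.6667) + (0.3333)·(0.3333)) / 5 = 21.3333/5 = 4.2667
  Sample standard deviations s_i = √(s[i,i]):
  s(A) = √(9.9) = 3.1464
  s(B) = √(4.2667) = 2.0656

Step 3 — r_{ij} = s_{ij} / (s_i · s_j):
  r[A,A] = 1 (diagonal).
  r[A,B] = 1.6 / (3.1464 · 2.0656) = 1.6 / 6.4992 = 0.2462
  r[B,B] = 1 (diagonal).

R is symmetric with unit diagonal. Assembling:

R = [[1, 0.2462],
 [0.2462, 1]]


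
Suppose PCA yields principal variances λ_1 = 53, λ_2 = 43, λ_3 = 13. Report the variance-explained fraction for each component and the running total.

Step 1 — total variance = trace(Sigma) = Σ λ_i = 53 + 43 + 13 = 109.

Step 2 — fraction explained by component i = λ_i / Σ λ:
  PC1: 53/109 = 0.4862
  PC2: 43/109 = 0.3945
  PC3: 13/109 = 0.1193

Step 3 — cumulative fraction after k components = (λ_1 + ... + λ_k) / Σ λ:
  k = 1: 53/109 = 0.4862
  k = 2: (53 + 43)/109 = 96/109 = 0.8807
  k = 3: (53 + 43 + 13)/109 = 109/109 = 1

Summary (fraction, with percent):

explained: PC1 0.4862 (48.62%), PC2 0.3945 (39.45%), PC3 0.1193 (11.93%);  cumulative: 0.4862, 0.8807, 1


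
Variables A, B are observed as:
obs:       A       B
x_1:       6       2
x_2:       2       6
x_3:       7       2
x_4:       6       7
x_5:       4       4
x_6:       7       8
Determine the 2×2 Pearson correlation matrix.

Step 1 — column means:
  mean(A) = (6 + 2 + 7 + 6 + 4 + 7) / 6 = 32/6 = 5.3333
  mean(B) = (2 + 6 + 2 + 7 + 4 + 8) / 6 = 29/6 = 4.8333

Step 2 — sample variances and covariances s[i,j] = (1/(n-1)) · Σ_k (x_{k,i} - mean_i) · (x_{k,j} - mean_j), with n-1 = 5:
  s[A,A] = ((0.6667)·(0.6667) + (-3.3333)·(-3.3333) + (1.6667)·(1.6667) + (0.6667)·(0.6667) + (-1.3333)·(-1.3333) + (1.6667)·(1.6667)) / 5 = 19.3333/5 = 3.8667
  s[A,B] = ((0.6667)·(-2.8333) + (-3.3333)·(1.1667) + (1.6667)·(-2.8333) + (0.6667)·(2.1667) + (-1.3333)·(-0.8333) + (1.6667)·(3.1667)) / 5 = -2.6667/5 = -0.5333
  s[B,B] = ((-2.8333)·(-2.8333) + (1.1667)·(1.1667) + (-2.8333)·(-2.8333) + (2.1667)·(2.1667) + (-0.8333)·(-0.8333) + (3.1667)·(3.1667)) / 5 = 32.8333/5 = 6.5667
  Sample standard deviations s_i = √(s[i,i]):
  s(A) = √(3.8667) = 1.9664
  s(B) = √(6.5667) = 2.5626

Step 3 — r_{ij} = s_{ij} / (s_i · s_j):
  r[A,A] = 1 (diagonal).
  r[A,B] = -0.5333 / (1.9664 · 2.5626) = -0.5333 / 5.039 = -0.1058
  r[B,B] = 1 (diagonal).

R is symmetric with unit diagonal. Assembling:

R = [[1, -0.1058],
 [-0.1058, 1]]


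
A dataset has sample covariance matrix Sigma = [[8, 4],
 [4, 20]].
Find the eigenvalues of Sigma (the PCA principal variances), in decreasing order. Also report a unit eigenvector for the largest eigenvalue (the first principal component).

Step 1 — characteristic polynomial of 2×2 Sigma:
  det(Sigma - λI) = λ² - trace · λ + det = 0.
  trace = 8 + 20 = 28, det = 8·20 - (4)² = 144.
Step 2 — discriminant:
  Δ = trace² - 4·det = 784 - 576 = 208.
Step 3 — eigenvalues:
  λ = (trace ± √Δ)/2 = (28 ± 14.4222)/2,
  λ_1 = 21.2111,  λ_2 = 6.7889.

Step 4 — unit eigenvector for λ_1: solve (Sigma - λ_1 I)v = 0. First row:
  (8 - 21.2111)·v_x + (4)·v_y = 0, i.e. (-13.2111)·v_x + (4)·v_y = 0,
  so v ∝ (b, λ_1 - a) = (4, 13.2111) = u.
  ||u|| = √((4)² + (13.2111)²) = √(190.5332) ≈ 13.8034,
  v_1 = u/||u|| ≈ (0.2898, 0.9571) (||v_1|| = 1).

λ_1 = 21.2111,  λ_2 = 6.7889;  v_1 ≈ (0.2898, 0.9571)


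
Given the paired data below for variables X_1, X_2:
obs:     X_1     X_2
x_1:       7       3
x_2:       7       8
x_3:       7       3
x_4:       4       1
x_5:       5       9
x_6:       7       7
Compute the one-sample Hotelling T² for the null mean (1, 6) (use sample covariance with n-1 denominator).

Step 1 — sample mean vector:
  mean(X_1) = (7 + 7 + 7 + 4 + 5 + 7) / 6 = 37/6 = 6.1667
  mean(X_2) = (3 + 8 + 3 + 1 + 9 + 7) / 6 = 31/6 = 5.1667
  x̄ = (6.1667, 5.1667),  deviation x̄ - mu_0 = (6.1667, 5.1667) - (1, 6) = (5.1667, -0.8333).

Step 2 — sample covariance matrix, S[i,j] = (1/(n-1)) · Σ_k (x_{k,i} - mean_i) · (x_{k,j} - mean_j), divisor n-1 = 5:
  S[X_1,X_1] = ((0.8333)·(0.8333) + (0.8333)·(0.8333) + (0.8333)·(0.8333) + (-2.1667)·(-2.1667) + (-1.1667)·(-1.1667) + (0.8333)·(0.8333)) / 5 = 8.8333/5 = 1.7667
  S[X_1,X_2] = ((0.8333)·(-2.1667) + (0.8333)·(2.8333) + (0.8333)·(-2.1667) + (-2.1667)·(-4.1667) + (-1.1667)·(3.8333) + (0.8333)·(1.8333)) / 5 = 4.8333/5 = 0.9667
  S[X_2,X_2] = ((-2.1667)·(-2.1667) + (2.8333)·(2.8333) + (-2.1667)·(-2.1667) + (-4.1667)·(-4.1667) + (3.8333)·(3.8333) + (1.8333)·(1.8333)) / 5 = 52.8333/5 = 10.5667
  S = [[1.7667, 0.9667],
 [0.9667, 10.5667]].

Step 3 — invert S. det(S) = 1.7667·10.5667 - (0.9667)² = 17.7333.
  S^{-1} = (1/det) · [[d, -b], [-b, a]] = [[0.5959, -0.0545],
 [-0.0545, 0.0996]].

Step 4 — quadratic form (x̄ - mu_0)^T · S^{-1} · (x̄ - mu_0):
  S^{-1} · (x̄ - mu_0) = (3.1241, -0.3647),
  (x̄ - mu_0)^T · [...] = (5.1667)·(3.1241) + (-0.8333)·(-0.3647) = 16.4449.

Step 5 — scale by n: T² = 6 · 16.4449 = 98.6692.

T² ≈ 98.6692


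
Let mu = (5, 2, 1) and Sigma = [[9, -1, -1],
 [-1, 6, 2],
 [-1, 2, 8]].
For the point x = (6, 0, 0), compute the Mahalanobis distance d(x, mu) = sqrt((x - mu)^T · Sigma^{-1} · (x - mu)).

Step 1 — centre the observation: (x - mu) = (1, -2, -1).

Step 2 — invert Sigma (cofactor / det for 3×3, or solve directly):
  Sigma^{-1} = [[0.114, 0.0155, 0.0104],
 [0.0155, 0.1839, -0.044],
 [0.0104, -0.044, 0.1373]].

Step 3 — form the quadratic (x - mu)^T · Sigma^{-1} · (x - mu):
  Sigma^{-1} · (x - mu) = (0.0725, -0.3083, -0.0389).
  (x - mu)^T · [Sigma^{-1} · (x - mu)] = (1)·(0.0725) + (-2)·(-0.3083) + (-1)·(-0.0389) = 0.728.

Step 4 — take square root: d = √(0.728) ≈ 0.8532.

d(x, mu) = √(0.728) ≈ 0.8532


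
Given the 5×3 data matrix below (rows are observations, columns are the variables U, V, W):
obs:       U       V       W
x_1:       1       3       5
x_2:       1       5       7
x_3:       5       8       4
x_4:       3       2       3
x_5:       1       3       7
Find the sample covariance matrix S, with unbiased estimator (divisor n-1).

Step 1 — column means:
  mean(U) = (1 + 1 + 5 + 3 + 1) / 5 = 11/5 = 2.2
  mean(V) = (3 + 5 + 8 + 2 + 3) / 5 = 21/5 = 4.2
  mean(W) = (5 + 7 + 4 + 3 + 7) / 5 = 26/5 = 5.2

Step 2 — sample covariance S[i,j] = (1/(n-1)) · Σ_k (x_{k,i} - mean_i) · (x_{k,j} - mean_j), with n-1 = 4.
  S[U,U] = ((-1.2)·(-1.2) + (-1.2)·(-1.2) + (2.8)·(2.8) + (0.8)·(0.8) + (-1.2)·(-1.2)) / 4 = 12.8/4 = 3.2
  S[U,V] = ((-1.2)·(-1.2) + (-1.2)·(0.8) + (2.8)·(3.8) + (0.8)·(-2.2) + (-1.2)·(-1.2)) / 4 = 10.8/4 = 2.7
  S[U,W] = ((-1.2)·(-0.2) + (-1.2)·(1.8) + (2.8)·(-1.2) + (0.8)·(-2.2) + (-1.2)·(1.8)) / 4 = -9.2/4 = -2.3
  S[V,V] = ((-1.2)·(-1.2) + (0.8)·(0.8) + (3.8)·(3.8) + (-2.2)·(-2.2) + (-1.2)·(-1.2)) / 4 = 22.8/4 = 5.7
  S[V,W] = ((-1.2)·(-0.2) + (0.8)·(1.8) + (3.8)·(-1.2) + (-2.2)·(-2.2) + (-1.2)·(1.8)) / 4 = -0.2/4 = -0.05
  S[W,W] = ((-0.2)·(-0.2) + (1.8)·(1.8) + (-1.2)·(-1.2) + (-2.2)·(-2.2) + (1.8)·(1.8)) / 4 = 12.8/4 = 3.2

S is symmetric (S[j,i] = S[i,j]). Assembling:

S = [[3.2, 2.7, -2.3],
 [2.7, 5.7, -0.05],
 [-2.3, -0.05, 3.2]]


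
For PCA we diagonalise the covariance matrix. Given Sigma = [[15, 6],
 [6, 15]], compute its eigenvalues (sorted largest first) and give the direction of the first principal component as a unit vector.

Step 1 — characteristic polynomial of 2×2 Sigma:
  det(Sigma - λI) = λ² - trace · λ + det = 0.
  trace = 15 + 15 = 30, det = 15·15 - (6)² = 189.
Step 2 — discriminant:
  Δ = trace² - 4·det = 900 - 756 = 144.
Step 3 — eigenvalues:
  λ = (trace ± √Δ)/2 = (30 ± 12)/2,
  λ_1 = 21,  λ_2 = 9.

Step 4 — unit eigenvector for λ_1: solve (Sigma - λ_1 I)v = 0. First row:
  (15 - 21)·v_x + (6)·v_y = 0, i.e. (-6)·v_x + (6)·v_y = 0,
  so v ∝ (b, λ_1 - a) = (6, 6) = u.
  ||u|| = √((6)² + (6)²) = √(72) ≈ 8.4853,
  v_1 = u/||u|| ≈ (0.7071, 0.7071) (||v_1|| = 1).

λ_1 = 21,  λ_2 = 9;  v_1 ≈ (0.7071, 0.7071)


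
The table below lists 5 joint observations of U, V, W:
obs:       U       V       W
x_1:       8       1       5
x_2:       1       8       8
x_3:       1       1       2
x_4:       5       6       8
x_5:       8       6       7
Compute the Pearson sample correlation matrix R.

Step 1 — column means:
  mean(U) = (8 + 1 + 1 + 5 + 8) / 5 = 23/5 = 4.6
  mean(V) = (1 + 8 + 1 + 6 + 6) / 5 = 22/5 = 4.4
  mean(W) = (5 + 8 + 2 + 8 + 7) / 5 = 30/5 = 6

Step 2 — sample variances and covariances s[i,j] = (1/(n-1)) · Σ_k (x_{k,i} - mean_i) · (x_{k,j} - mean_j), with n-1 = 4:
  s[U,U] = ((3.4)·(3.4) + (-3.6)·(-3.6) + (-3.6)·(-3.6) + (0.4)·(0.4) + (3.4)·(3.4)) / 4 = 49.2/4 = 12.3
  s[U,V] = ((3.4)·(-3.4) + (-3.6)·(3.6) + (-3.6)·(-3.4) + (0.4)·(1.6) + (3.4)·(1.6)) / 4 = -6.2/4 = -1.55
  s[U,W] = ((3.4)·(-1) + (-3.6)·(2) + (-3.6)·(-4) + (0.4)·(2) + (3.4)·(1)) / 4 = 8/4 = 2
  s[V,V] = ((-3.4)·(-3.4) + (3.6)·(3.6) + (-3.4)·(-3.4) + (1.6)·(1.6) + (1.6)·(1.6)) / 4 = 41.2/4 = 10.3
  s[V,W] = ((-3.4)·(-1) + (3.6)·(2) + (-3.4)·(-4) + (1.6)·(2) + (1.6)·(1)) / 4 = 29/4 = 7.25
  s[W,W] = ((-1)·(-1) + (2)·(2) + (-4)·(-4) + (2)·(2) + (1)·(1)) / 4 = 26/4 = 6.5
  Sample standard deviations s_i = √(s[i,i]):
  s(U) = √(12.3) = 3.5071
  s(V) = √(10.3) = 3.2094
  s(W) = √(6.5) = 2.5495

Step 3 — r_{ij} = s_{ij} / (s_i · s_j):
  r[U,U] = 1 (diagonal).
  r[U,V] = -1.55 / (3.5071 · 3.2094) = -1.55 / 11.2557 = -0.1377
  r[U,W] = 2 / (3.5071 · 2.5495) = 2 / 8.9415 = 0.2237
  r[V,V] = 1 (diagonal).
  r[V,W] = 7.25 / (3.2094 · 2.5495) = 7.25 / 8.1823 = 0.8861
  r[W,W] = 1 (diagonal).

R is symmetric with unit diagonal. Assembling:

R = [[1, -0.1377, 0.2237],
 [-0.1377, 1, 0.8861],
 [0.2237, 0.8861, 1]]


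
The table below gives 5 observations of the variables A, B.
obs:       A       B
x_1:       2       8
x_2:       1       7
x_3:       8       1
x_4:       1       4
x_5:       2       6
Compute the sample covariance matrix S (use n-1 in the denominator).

Step 1 — column means:
  mean(A) = (2 + 1 + 8 + 1 + 2) / 5 = 14/5 = 2.8
  mean(B) = (8 + 7 + 1 + 4 + 6) / 5 = 26/5 = 5.2

Step 2 — sample covariance S[i,j] = (1/(n-1)) · Σ_k (x_{k,i} - mean_i) · (x_{k,j} - mean_j), with n-1 = 4.
  S[A,A] = ((-0.8)·(-0.8) + (-1.8)·(-1.8) + (5.2)·(5.2) + (-1.8)·(-1.8) + (-0.8)·(-0.8)) / 4 = 34.8/4 = 8.7
  S[A,B] = ((-0.8)·(2.8) + (-1.8)·(1.8) + (5.2)·(-4.2) + (-1.8)·(-1.2) + (-0.8)·(0.8)) / 4 = -25.8/4 = -6.45
  S[B,B] = ((2.8)·(2.8) + (1.8)·(1.8) + (-4.2)·(-4.2) + (-1.2)·(-1.2) + (0.8)·(0.8)) / 4 = 30.8/4 = 7.7

S is symmetric (S[j,i] = S[i,j]). Assembling:

S = [[8.7, -6.45],
 [-6.45, 7.7]]


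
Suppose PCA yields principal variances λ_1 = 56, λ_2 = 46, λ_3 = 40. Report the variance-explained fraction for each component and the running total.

Step 1 — total variance = trace(Sigma) = Σ λ_i = 56 + 46 + 40 = 142.

Step 2 — fraction explained by component i = λ_i / Σ λ:
  PC1: 56/142 = 0.3944
  PC2: 46/142 = 0.3239
  PC3: 40/142 = 0.2817

Step 3 — cumulative fraction after k components = (λ_1 + ... + λ_k) / Σ λ:
  k = 1: 56/142 = 0.3944
  k = 2: (56 + 46)/142 = 102/142 = 0.7183
  k = 3: (56 + 46 + 40)/142 = 142/142 = 1

Summary (fraction, with percent):

explained: PC1 0.3944 (39.44%), PC2 0.3239 (32.39%), PC3 0.2817 (28.17%);  cumulative: 0.3944, 0.7183, 1


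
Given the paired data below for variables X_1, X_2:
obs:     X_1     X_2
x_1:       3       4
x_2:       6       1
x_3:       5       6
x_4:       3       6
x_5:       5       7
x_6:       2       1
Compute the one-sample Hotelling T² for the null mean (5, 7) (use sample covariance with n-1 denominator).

Step 1 — sample mean vector:
  mean(X_1) = (3 + 6 + 5 + 3 + 5 + 2) / 6 = 24/6 = 4
  mean(X_2) = (4 + 1 + 6 + 6 + 7 + 1) / 6 = 25/6 = 4.1667
  x̄ = (4, 4.1667),  deviation x̄ - mu_0 = (4, 4.1667) - (5, 7) = (-1, -2.8333).

Step 2 — sample covariance matrix, S[i,j] = (1/(n-1)) · Σ_k (x_{k,i} - mean_i) · (x_{k,j} - mean_j), divisor n-1 = 5:
  S[X_1,X_1] = ((-1)·(-1) + (2)·(2) + (1)·(1) + (-1)·(-1) + (1)·(1) + (-2)·(-2)) / 5 = 12/5 = 2.4
  S[X_1,X_2] = ((-1)·(-0.1667) + (2)·(-3.1667) + (1)·(1.8333) + (-1)·(1.8333) + (1)·(2.8333) + (-2)·(-3.1667)) / 5 = 3/5 = 0.6
  S[X_2,X_2] = ((-0.1667)·(-0.1667) + (-3.1667)·(-3.1667) + (1.8333)·(1.8333) + (1.8333)·(1.8333) + (2.8333)·(2.8333) + (-3.1667)·(-3.1667)) / 5 = 34.8333/5 = 6.9667
  S = [[2.4, 0.6],
 [0.6, 6.9667]].

Step 3 — invert S. det(S) = 2.4·6.9667 - (0.6)² = 16.36.
  S^{-1} = (1/det) · [[d, -b], [-b, a]] = [[0.4258, -0.0367],
 [-0.0367, 0.1467]].

Step 4 — quadratic form (x̄ - mu_0)^T · S^{-1} · (x̄ - mu_0):
  S^{-1} · (x̄ - mu_0) = (-0.3219, -0.379),
  (x̄ - mu_0)^T · [...] = (-1)·(-0.3219) + (-2.8333)·(-0.379) = 1.3957.

Step 5 — scale by n: T² = 6 · 1.3957 = 8.3741.

T² ≈ 8.3741


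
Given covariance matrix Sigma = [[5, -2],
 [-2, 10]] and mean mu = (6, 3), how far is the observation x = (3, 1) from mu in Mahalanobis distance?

Step 1 — centre the observation: (x - mu) = (-3, -2).

Step 2 — invert Sigma. det(Sigma) = 5·10 - (-2)² = 46.
  Sigma^{-1} = (1/det) · [[d, -b], [-b, a]] = [[0.2174, 0.0435],
 [0.0435, 0.1087]].

Step 3 — form the quadratic (x - mu)^T · Sigma^{-1} · (x - mu):
  Sigma^{-1} · (x - mu) = (-0.7391, -0.3478).
  (x - mu)^T · [Sigma^{-1} · (x - mu)] = (-3)·(-0.7391) + (-2)·(-0.3478) = 2.913.

Step 4 — take square root: d = √(2.913) ≈ 1.7068.

d(x, mu) = √(2.913) ≈ 1.7068


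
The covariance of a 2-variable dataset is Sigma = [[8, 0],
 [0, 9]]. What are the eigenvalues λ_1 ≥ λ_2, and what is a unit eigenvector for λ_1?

Step 1 — characteristic polynomial of 2×2 Sigma:
  det(Sigma - λI) = λ² - trace · λ + det = 0.
  trace = 8 + 9 = 17, det = 8·9 - (0)² = 72.
Step 2 — discriminant:
  Δ = trace² - 4·det = 289 - 288 = 1.
Step 3 — eigenvalues:
  λ = (trace ± √Δ)/2 = (17 ± 1)/2,
  λ_1 = 9,  λ_2 = 8.

Step 4 — unit eigenvector for λ_1: Sigma is diagonal, so its eigenvectors are the coordinate axes. λ_1 = 9 is the diagonal entry on the second coordinate axis, hence
  v_1 = (0, 1) (||v_1|| = 1).

λ_1 = 9,  λ_2 = 8;  v_1 ≈ (0, 1)


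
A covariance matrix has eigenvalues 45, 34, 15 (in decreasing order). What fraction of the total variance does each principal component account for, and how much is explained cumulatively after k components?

Step 1 — total variance = trace(Sigma) = Σ λ_i = 45 + 34 + 15 = 94.

Step 2 — fraction explained by component i = λ_i / Σ λ:
  PC1: 45/94 = 0.4787
  PC2: 34/94 = 0.3617
  PC3: 15/94 = 0.1596

Step 3 — cumulative fraction after k components = (λ_1 + ... + λ_k) / Σ λ:
  k = 1: 45/94 = 0.4787
  k = 2: (45 + 34)/94 = 79/94 = 0.8404
  k = 3: (45 + 34 + 15)/94 = 94/94 = 1

Summary (fraction, with percent):

explained: PC1 0.4787 (47.87%), PC2 0.3617 (36.17%), PC3 0.1596 (15.96%);  cumulative: 0.4787, 0.8404, 1


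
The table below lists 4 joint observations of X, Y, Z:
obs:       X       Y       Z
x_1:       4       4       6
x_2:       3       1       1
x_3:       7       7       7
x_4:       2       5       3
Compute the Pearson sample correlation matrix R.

Step 1 — column means:
  mean(X) = (4 + 3 + 7 + 2) / 4 = 16/4 = 4
  mean(Y) = (4 + 1 + 7 + 5) / 4 = 17/4 = 4.25
  mean(Z) = (6 + 1 + 7 + 3) / 4 = 17/4 = 4.25

Step 2 — sample variances and covariances s[i,j] = (1/(n-1)) · Σ_k (x_{k,i} - mean_i) · (x_{k,j} - mean_j), with n-1 = 3:
  s[X,X] = ((0)·(0) + (-1)·(-1) + (3)·(3) + (-2)·(-2)) / 3 = 14/3 = 4.6667
  s[X,Y] = ((0)·(-0.25) + (-1)·(-3.25) + (3)·(2.75) + (-2)·(0.75)) / 3 = 10/3 = 3.3333
  s[X,Z] = ((0)·(1.75) + (-1)·(-3.25) + (3)·(2.75) + (-2)·(-1.25)) / 3 = 14/3 = 4.6667
  s[Y,Y] = ((-0.25)·(-0.25) + (-3.25)·(-3.25) + (2.75)·(2.75) + (0.75)·(0.75)) / 3 = 18.75/3 = 6.25
  s[Y,Z] = ((-0.25)·(1.75) + (-3.25)·(-3.25) + (2.75)·(2.75) + (0.75)·(-1.25)) / 3 = 16.75/3 = 5.5833
  s[Z,Z] = ((1.75)·(1.75) + (-3.25)·(-3.25) + (2.75)·(2.75) + (-1.25)·(-1.25)) / 3 = 22.75/3 = 7.5833
  Sample standard deviations s_i = √(s[i,i]):
  s(X) = √(4.6667) = 2.1602
  s(Y) = √(6.25) = 2.5
  s(Z) = √(7.5833) = 2.7538

Step 3 — r_{ij} = s_{ij} / (s_i · s_j):
  r[X,X] = 1 (diagonal).
  r[X,Y] = 3.3333 / (2.1602 · 2.5) = 3.3333 / 5.4006 = 0.6172
  r[X,Z] = 4.6667 / (2.1602 · 2.7538) = 4.6667 / 5.9489 = 0.7845
  r[Y,Y] = 1 (diagonal).
  r[Y,Z] = 5.5833 / (2.5 · 2.7538) = 5.5833 / 6.8845 = 0.811
  r[Z,Z] = 1 (diagonal).

R is symmetric with unit diagonal. Assembling:

R = [[1, 0.6172, 0.7845],
 [0.6172, 1, 0.811],
 [0.7845, 0.811, 1]]


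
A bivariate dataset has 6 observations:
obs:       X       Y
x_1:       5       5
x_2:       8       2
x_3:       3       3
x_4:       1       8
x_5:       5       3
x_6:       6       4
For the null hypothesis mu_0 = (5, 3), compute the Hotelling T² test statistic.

Step 1 — sample mean vector:
  mean(X) = (5 + 8 + 3 + 1 + 5 + 6) / 6 = 28/6 = 4.6667
  mean(Y) = (5 + 2 + 3 + 8 + 3 + 4) / 6 = 25/6 = 4.1667
  x̄ = (4.6667, 4.1667),  deviation x̄ - mu_0 = (4.6667, 4.1667) - (5, 3) = (-0.3333, 1.1667).

Step 2 — sample covariance matrix, S[i,j] = (1/(n-1)) · Σ_k (x_{k,i} - mean_i) · (x_{k,j} - mean_j), divisor n-1 = 5:
  S[X,X] = ((0.3333)·(0.3333) + (3.3333)·(3.3333) + (-1.6667)·(-1.6667) + (-3.6667)·(-3.6667) + (0.3333)·(0.3333) + (1.3333)·(1.3333)) / 5 = 29.3333/5 = 5.8667
  S[X,Y] = ((0.3333)·(0.8333) + (3.3333)·(-2.1667) + (-1.6667)·(-1.1667) + (-3.6667)·(3.8333) + (0.3333)·(-1.1667) + (1.3333)·(-0.1667)) / 5 = -19.6667/5 = -3.9333
  S[Y,Y] = ((0.8333)·(0.8333) + (-2.1667)·(-2.1667) + (-1.1667)·(-1.1667) + (3.8333)·(3.8333) + (-1.1667)·(-1.1667) + (-0.1667)·(-0.1667)) / 5 = 22.8333/5 = 4.5667
  S = [[5.8667, -3.9333],
 [-3.9333, 4.5667]].

Step 3 — invert S. det(S) = 5.8667·4.5667 - (-3.9333)² = 11.32.
  S^{-1} = (1/det) · [[d, -b], [-b, a]] = [[0.4034, 0.3475],
 [0.3475, 0.5183]].

Step 4 — quadratic form (x̄ - mu_0)^T · S^{-1} · (x̄ - mu_0):
  S^{-1} · (x̄ - mu_0) = (0.2709, 0.4888),
  (x̄ - mu_0)^T · [...] = (-0.3333)·(0.2709) + (1.1667)·(0.4888) = 0.48.

Step 5 — scale by n: T² = 6 · 0.48 = 2.8799.

T² ≈ 2.8799


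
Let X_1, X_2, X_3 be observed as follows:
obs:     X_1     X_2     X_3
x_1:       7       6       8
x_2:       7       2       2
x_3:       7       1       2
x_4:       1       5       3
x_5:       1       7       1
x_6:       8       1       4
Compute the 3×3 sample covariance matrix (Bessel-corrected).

Step 1 — column means:
  mean(X_1) = (7 + 7 + 7 + 1 + 1 + 8) / 6 = 31/6 = 5.1667
  mean(X_2) = (6 + 2 + 1 + 5 + 7 + 1) / 6 = 22/6 = 3.6667
  mean(X_3) = (8 + 2 + 2 + 3 + 1 + 4) / 6 = 20/6 = 3.3333

Step 2 — sample covariance S[i,j] = (1/(n-1)) · Σ_k (x_{k,i} - mean_i) · (x_{k,j} - mean_j), with n-1 = 5.
  S[X_1,X_1] = ((1.8333)·(1.8333) + (1.8333)·(1.8333) + (1.8333)·(1.8333) + (-4.1667)·(-4.1667) + (-4.1667)·(-4.1667) + (2.8333)·(2.8333)) / 5 = 52.8333/5 = 10.5667
  S[X_1,X_2] = ((1.8333)·(2.3333) + (1.8333)·(-1.6667) + (1.8333)·(-2.6667) + (-4.1667)·(1.3333) + (-4.1667)·(3.3333) + (2.8333)·(-2.6667)) / 5 = -30.6667/5 = -6.1333
  S[X_1,X_3] = ((1.8333)·(4.6667) + (1.8333)·(-1.3333) + (1.8333)·(-1.3333) + (-4.1667)·(-0.3333) + (-4.1667)·(-2.3333) + (2.8333)·(0.6667)) / 5 = 16.6667/5 = 3.3333
  S[X_2,X_2] = ((2.3333)·(2.3333) + (-1.6667)·(-1.6667) + (-2.6667)·(-2.6667) + (1.3333)·(1.3333) + (3.3333)·(3.3333) + (-2.6667)·(-2.6667)) / 5 = 35.3333/5 = 7.0667
  S[X_2,X_3] = ((2.3333)·(4.6667) + (-1.6667)·(-1.3333) + (-2.6667)·(-1.3333) + (1.3333)·(-0.3333) + (3.3333)·(-2.3333) + (-2.6667)·(0.6667)) / 5 = 6.6667/5 = 1.3333
  S[X_3,X_3] = ((4.6667)·(4.6667) + (-1.3333)·(-1.3333) + (-1.3333)·(-1.3333) + (-0.3333)·(-0.3333) + (-2.3333)·(-2.3333) + (0.6667)·(0.6667)) / 5 = 31.3333/5 = 6.2667

S is symmetric (S[j,i] = S[i,j]). Assembling:

S = [[10.5667, -6.1333, 3.3333],
 [-6.1333, 7.0667, 1.3333],
 [3.3333, 1.3333, 6.2667]]


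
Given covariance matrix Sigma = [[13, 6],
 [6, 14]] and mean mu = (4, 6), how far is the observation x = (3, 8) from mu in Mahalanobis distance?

Step 1 — centre the observation: (x - mu) = (-1, 2).

Step 2 — invert Sigma. det(Sigma) = 13·14 - (6)² = 146.
  Sigma^{-1} = (1/det) · [[d, -b], [-b, a]] = [[0.0959, -0.0411],
 [-0.0411, 0.089]].

Step 3 — form the quadratic (x - mu)^T · Sigma^{-1} · (x - mu):
  Sigma^{-1} · (x - mu) = (-0.1781, 0.2192).
  (x - mu)^T · [Sigma^{-1} · (x - mu)] = (-1)·(-0.1781) + (2)·(0.2192) = 0.6164.

Step 4 — take square root: d = √(0.6164) ≈ 0.7851.

d(x, mu) = √(0.6164) ≈ 0.7851


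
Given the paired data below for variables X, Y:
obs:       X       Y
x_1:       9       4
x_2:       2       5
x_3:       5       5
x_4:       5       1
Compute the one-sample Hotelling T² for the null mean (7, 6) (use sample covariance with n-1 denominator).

Step 1 — sample mean vector:
  mean(X) = (9 + 2 + 5 + 5) / 4 = 21/4 = 5.25
  mean(Y) = (4 + 5 + 5 + 1) / 4 = 15/4 = 3.75
  x̄ = (5.25, 3.75),  deviation x̄ - mu_0 = (5.25, 3.75) - (7, 6) = (-1.75, -2.25).

Step 2 — sample covariance matrix, S[i,j] = (1/(n-1)) · Σ_k (x_{k,i} - mean_i) · (x_{k,j} - mean_j), divisor n-1 = 3:
  S[X,X] = ((3.75)·(3.75) + (-3.25)·(-3.25) + (-0.25)·(-0.25) + (-0.25)·(-0.25)) / 3 = 24.75/3 = 8.25
  S[X,Y] = ((3.75)·(0.25) + (-3.25)·(1.25) + (-0.25)·(1.25) + (-0.25)·(-2.75)) / 3 = -2.75/3 = -0.9167
  S[Y,Y] = ((0.25)·(0.25) + (1.25)·(1.25) + (1.25)·(1.25) + (-2.75)·(-2.75)) / 3 = 10.75/3 = 3.5833
  S = [[8.25, -0.9167],
 [-0.9167, 3.5833]].

Step 3 — invert S. det(S) = 8.25·3.5833 - (-0.9167)² = 28.7222.
  S^{-1} = (1/det) · [[d, -b], [-b, a]] = [[0.1248, 0.0319],
 [0.0319, 0.2872]].

Step 4 — quadratic form (x̄ - mu_0)^T · S^{-1} · (x̄ - mu_0):
  S^{-1} · (x̄ - mu_0) = (-0.2901, -0.7021),
  (x̄ - mu_0)^T · [...] = (-1.75)·(-0.2901) + (-2.25)·(-0.7021) = 2.0875.

Step 5 — scale by n: T² = 4 · 2.0875 = 8.3501.

T² ≈ 8.3501


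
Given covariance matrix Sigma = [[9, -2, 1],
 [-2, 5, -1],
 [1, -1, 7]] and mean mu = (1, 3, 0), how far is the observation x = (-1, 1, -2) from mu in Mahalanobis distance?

Step 1 — centre the observation: (x - mu) = (-2, -2, -2).

Step 2 — invert Sigma (cofactor / det for 3×3, or solve directly):
  Sigma^{-1} = [[0.1227, 0.0469, -0.0108],
 [0.0469, 0.2238, 0.0253],
 [-0.0108, 0.0253, 0.148]].

Step 3 — form the quadratic (x - mu)^T · Sigma^{-1} · (x - mu):
  Sigma^{-1} · (x - mu) = (-0.3177, -0.5921, -0.3249).
  (x - mu)^T · [Sigma^{-1} · (x - mu)] = (-2)·(-0.3177) + (-2)·(-0.5921) + (-2)·(-0.3249) = 2.4693.

Step 4 — take square root: d = √(2.4693) ≈ 1.5714.

d(x, mu) = √(2.4693) ≈ 1.5714


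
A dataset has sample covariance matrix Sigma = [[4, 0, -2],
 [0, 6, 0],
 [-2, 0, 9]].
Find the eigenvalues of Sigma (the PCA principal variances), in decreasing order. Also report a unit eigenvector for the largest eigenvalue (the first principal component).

Step 1 — characteristic polynomial p(λ) = det(λI - Sigma) = λ³ - tr·λ² + c_1·λ - det, where tr = trace, c_1 = sum of the principal 2×2 minors, det = det(Sigma):
  tr = 4 + 6 + 9 = 19,
  c_1 = (4·6 - (0)²) + (4·9 - (-2)²) + (6·9 - (0)²) = 24 + 32 + 54 = 110,
  det = 4·(6·9 - (0)²) - (0)·((0)·9 - (0)·(-2)) + (-2)·((0)·(0) - 6·(-2)) = 4·(54) - (0)·(0) + (-2)·(12) = 192.
  So p(λ) = λ³ - 19λ² + 110λ - 192.
Step 2 — look for an integer root (rational root theorem: any rational root is an integer divisor of 192). Testing λ = 6:
  p(6) = 216 - 684 + 660 - 192 = 0  ✓
  Dividing out (λ - 6): p(λ) = (λ - 6)(λ² - 13λ + 32).
Step 3 — remaining eigenvalues from the quadratic λ² - 13λ + 32 = 0:
  Δ = 13² - 4·32 = 169 - 128 = 41,  λ = (13 ± √41)/2 = (13 ± 6.4031)/2 ≈ 9.7016 or 3.2984.
  Sorted: λ_1 = 9.7016,  λ_2 = 6,  λ_3 = 3.2984  (check: sum = 19 = tr ✓).

Step 4 — unit eigenvector for λ_1 ≈ 9.7016: v spans the null space of (Sigma - λ_1 I), whose rows are
  r_1 = (-5.7016, 0, -2),  r_2 = (0, -3.7016, 0),  r_3 = (-2, 0, -0.7016).
  v is orthogonal to every row, so take v ∝ r_1 × r_2 = ((0)·(0) - (-2)·(-3.7016), (-2)·(0) - (-5.7016)·(0), (-5.7016)·(-3.7016) - (0)·(0)) ≈ (-7.4031, 0, 21.1047).
  Rescale (multiply by -1 so the first nonzero entry is positive): u = (7.4031, 0, -21.1047).
  ||u|| = √((7.4031)² + (0)² + (-21.1047)²) = √(500.214) ≈ 22.3655,  v_1 = u/||u|| ≈ (0.331, 0, -0.9436) (||v_1|| = 1).

λ_1 = 9.7016,  λ_2 = 6,  λ_3 = 3.2984;  v_1 ≈ (0.331, 0, -0.9436)


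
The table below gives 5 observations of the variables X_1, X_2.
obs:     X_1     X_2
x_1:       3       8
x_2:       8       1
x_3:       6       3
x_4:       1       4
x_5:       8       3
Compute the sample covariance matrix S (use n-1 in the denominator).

Step 1 — column means:
  mean(X_1) = (3 + 8 + 6 + 1 + 8) / 5 = 26/5 = 5.2
  mean(X_2) = (8 + 1 + 3 + 4 + 3) / 5 = 19/5 = 3.8

Step 2 — sample covariance S[i,j] = (1/(n-1)) · Σ_k (x_{k,i} - mean_i) · (x_{k,j} - mean_j), with n-1 = 4.
  S[X_1,X_1] = ((-2.2)·(-2.2) + (2.8)·(2.8) + (0.8)·(0.8) + (-4.2)·(-4.2) + (2.8)·(2.8)) / 4 = 38.8/4 = 9.7
  S[X_1,X_2] = ((-2.2)·(4.2) + (2.8)·(-2.8) + (0.8)·(-0.8) + (-4.2)·(0.2) + (2.8)·(-0.8)) / 4 = -20.8/4 = -5.2
  S[X_2,X_2] = ((4.2)·(4.2) + (-2.8)·(-2.8) + (-0.8)·(-0.8) + (0.2)·(0.2) + (-0.8)·(-0.8)) / 4 = 26.8/4 = 6.7

S is symmetric (S[j,i] = S[i,j]). Assembling:

S = [[9.7, -5.2],
 [-5.2, 6.7]]


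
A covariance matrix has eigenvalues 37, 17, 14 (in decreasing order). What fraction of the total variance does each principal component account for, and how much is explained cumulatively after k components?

Step 1 — total variance = trace(Sigma) = Σ λ_i = 37 + 17 + 14 = 68.

Step 2 — fraction explained by component i = λ_i / Σ λ:
  PC1: 37/68 = 0.5441
  PC2: 17/68 = 0.25
  PC3: 14/68 = 0.2059

Step 3 — cumulative fraction after k components = (λ_1 + ... + λ_k) / Σ λ:
  k = 1: 37/68 = 0.5441
  k = 2: (37 + 17)/68 = 54/68 = 0.7941
  k = 3: (37 + 17 + 14)/68 = 68/68 = 1

Summary (fraction, with percent):

explained: PC1 0.5441 (54.41%), PC2 0.25 (25%), PC3 0.2059 (20.59%);  cumulative: 0.5441, 0.7941, 1


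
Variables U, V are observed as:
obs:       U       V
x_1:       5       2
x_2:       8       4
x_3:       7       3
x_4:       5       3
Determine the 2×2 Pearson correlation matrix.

Step 1 — column means:
  mean(U) = (5 + 8 + 7 + 5) / 4 = 25/4 = 6.25
  mean(V) = (2 + 4 + 3 + 3) / 4 = 12/4 = 3

Step 2 — sample variances and covariances s[i,j] = (1/(n-1)) · Σ_k (x_{k,i} - mean_i) · (x_{k,j} - mean_j), with n-1 = 3:
  s[U,U] = ((-1.25)·(-1.25) + (1.75)·(1.75) + (0.75)·(0.75) + (-1.25)·(-1.25)) / 3 = 6.75/3 = 2.25
  s[U,V] = ((-1.25)·(-1) + (1.75)·(1) + (0.75)·(0) + (-1.25)·(0)) / 3 = 3/3 = 1
  s[V,V] = ((-1)·(-1) + (1)·(1) + (0)·(0) + (0)·(0)) / 3 = 2/3 = 0.6667
  Sample standard deviations s_i = √(s[i,i]):
  s(U) = √(2.25) = 1.5
  s(V) = √(0.6667) = 0.8165

Step 3 — r_{ij} = s_{ij} / (s_i · s_j):
  r[U,U] = 1 (diagonal).
  r[U,V] = 1 / (1.5 · 0.8165) = 1 / 1.2247 = 0.8165
  r[V,V] = 1 (diagonal).

R is symmetric with unit diagonal. Assembling:

R = [[1, 0.8165],
 [0.8165, 1]]


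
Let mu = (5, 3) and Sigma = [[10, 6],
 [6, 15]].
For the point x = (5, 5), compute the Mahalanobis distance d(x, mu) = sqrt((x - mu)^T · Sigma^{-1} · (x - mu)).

Step 1 — centre the observation: (x - mu) = (0, 2).

Step 2 — invert Sigma. det(Sigma) = 10·15 - (6)² = 114.
  Sigma^{-1} = (1/det) · [[d, -b], [-b, a]] = [[0.1316, -0.0526],
 [-0.0526, 0.0877]].

Step 3 — form the quadratic (x - mu)^T · Sigma^{-1} · (x - mu):
  Sigma^{-1} · (x - mu) = (-0.1053, 0.1754).
  (x - mu)^T · [Sigma^{-1} · (x - mu)] = (0)·(-0.1053) + (2)·(0.1754) = 0.3509.

Step 4 — take square root: d = √(0.3509) ≈ 0.5923.

d(x, mu) = √(0.3509) ≈ 0.5923


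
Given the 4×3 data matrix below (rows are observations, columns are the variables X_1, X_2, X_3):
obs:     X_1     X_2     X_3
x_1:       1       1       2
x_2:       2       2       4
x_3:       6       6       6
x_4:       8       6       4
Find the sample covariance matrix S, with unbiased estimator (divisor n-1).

Step 1 — column means:
  mean(X_1) = (1 + 2 + 6 + 8) / 4 = 17/4 = 4.25
  mean(X_2) = (1 + 2 + 6 + 6) / 4 = 15/4 = 3.75
  mean(X_3) = (2 + 4 + 6 + 4) / 4 = 16/4 = 4

Step 2 — sample covariance S[i,j] = (1/(n-1)) · Σ_k (x_{k,i} - mean_i) · (x_{k,j} - mean_j), with n-1 = 3.
  S[X_1,X_1] = ((-3.25)·(-3.25) + (-2.25)·(-2.25) + (1.75)·(1.75) + (3.75)·(3.75)) / 3 = 32.75/3 = 10.9167
  S[X_1,X_2] = ((-3.25)·(-2.75) + (-2.25)·(-1.75) + (1.75)·(2.25) + (3.75)·(2.25)) / 3 = 25.25/3 = 8.4167
  S[X_1,X_3] = ((-3.25)·(-2) + (-2.25)·(0) + (1.75)·(2) + (3.75)·(0)) / 3 = 10/3 = 3.3333
  S[X_2,X_2] = ((-2.75)·(-2.75) + (-1.75)·(-1.75) + (2.25)·(2.25) + (2.25)·(2.25)) / 3 = 20.75/3 = 6.9167
  S[X_2,X_3] = ((-2.75)·(-2) + (-1.75)·(0) + (2.25)·(2) + (2.25)·(0)) / 3 = 10/3 = 3.3333
  S[X_3,X_3] = ((-2)·(-2) + (0)·(0) + (2)·(2) + (0)·(0)) / 3 = 8/3 = 2.6667

S is symmetric (S[j,i] = S[i,j]). Assembling:

S = [[10.9167, 8.4167, 3.3333],
 [8.4167, 6.9167, 3.3333],
 [3.3333, 3.3333, 2.6667]]


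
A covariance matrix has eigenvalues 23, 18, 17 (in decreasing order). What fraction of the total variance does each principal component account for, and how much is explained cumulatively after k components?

Step 1 — total variance = trace(Sigma) = Σ λ_i = 23 + 18 + 17 = 58.

Step 2 — fraction explained by component i = λ_i / Σ λ:
  PC1: 23/58 = 0.3966
  PC2: 18/58 = 0.3103
  PC3: 17/58 = 0.2931

Step 3 — cumulative fraction after k components = (λ_1 + ... + λ_k) / Σ λ:
  k = 1: 23/58 = 0.3966
  k = 2: (23 + 18)/58 = 41/58 = 0.7069
  k = 3: (23 + 18 + 17)/58 = 58/58 = 1

Summary (fraction, with percent):

explained: PC1 0.3966 (39.66%), PC2 0.3103 (31.03%), PC3 0.2931 (29.31%);  cumulative: 0.3966, 0.7069, 1


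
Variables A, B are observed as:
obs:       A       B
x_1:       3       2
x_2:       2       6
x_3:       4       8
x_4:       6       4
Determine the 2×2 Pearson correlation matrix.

Step 1 — column means:
  mean(A) = (3 + 2 + 4 + 6) / 4 = 15/4 = 3.75
  mean(B) = (2 + 6 + 8 + 4) / 4 = 20/4 = 5

Step 2 — sample variances and covariances s[i,j] = (1/(n-1)) · Σ_k (x_{k,i} - mean_i) · (x_{k,j} - mean_j), with n-1 = 3:
  s[A,A] = ((-0.75)·(-0.75) + (-1.75)·(-1.75) + (0.25)·(0.25) + (2.25)·(2.25)) / 3 = 8.75/3 = 2.9167
  s[A,B] = ((-0.75)·(-3) + (-1.75)·(1) + (0.25)·(3) + (2.25)·(-1)) / 3 = -1/3 = -0.3333
  s[B,B] = ((-3)·(-3) + (1)·(1) + (3)·(3) + (-1)·(-1)) / 3 = 20/3 = 6.6667
  Sample standard deviations s_i = √(s[i,i]):
  s(A) = √(2.9167) = 1.7078
  s(B) = √(6.6667) = 2.582

Step 3 — r_{ij} = s_{ij} / (s_i · s_j):
  r[A,A] = 1 (diagonal).
  r[A,B] = -0.3333 / (1.7078 · 2.582) = -0.3333 / 4.4096 = -0.0756
  r[B,B] = 1 (diagonal).

R is symmetric with unit diagonal. Assembling:

R = [[1, -0.0756],
 [-0.0756, 1]]


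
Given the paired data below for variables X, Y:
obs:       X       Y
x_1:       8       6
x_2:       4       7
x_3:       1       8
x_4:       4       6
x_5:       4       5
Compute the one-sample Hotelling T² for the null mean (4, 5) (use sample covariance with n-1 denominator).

Step 1 — sample mean vector:
  mean(X) = (8 + 4 + 1 + 4 + 4) / 5 = 21/5 = 4.2
  mean(Y) = (6 + 7 + 8 + 6 + 5) / 5 = 32/5 = 6.4
  x̄ = (4.2, 6.4),  deviation x̄ - mu_0 = (4.2, 6.4) - (4, 5) = (0.2, 1.4).

Step 2 — sample covariance matrix, S[i,j] = (1/(n-1)) · Σ_k (x_{k,i} - mean_i) · (x_{k,j} - mean_j), divisor n-1 = 4:
  S[X,X] = ((3.8)·(3.8) + (-0.2)·(-0.2) + (-3.2)·(-3.2) + (-0.2)·(-0.2) + (-0.2)·(-0.2)) / 4 = 24.8/4 = 6.2
  S[X,Y] = ((3.8)·(-0.4) + (-0.2)·(0.6) + (-3.2)·(1.6) + (-0.2)·(-0.4) + (-0.2)·(-1.4)) / 4 = -6.4/4 = -1.6
  S[Y,Y] = ((-0.4)·(-0.4) + (0.6)·(0.6) + (1.6)·(1.6) + (-0.4)·(-0.4) + (-1.4)·(-1.4)) / 4 = 5.2/4 = 1.3
  S = [[6.2, -1.6],
 [-1.6, 1.3]].

Step 3 — invert S. det(S) = 6.2·1.3 - (-1.6)² = 5.5.
  S^{-1} = (1/det) · [[d, -b], [-b, a]] = [[0.2364, 0.2909],
 [0.2909, 1.1273]].

Step 4 — quadratic form (x̄ - mu_0)^T · S^{-1} · (x̄ - mu_0):
  S^{-1} · (x̄ - mu_0) = (0.4545, 1.6364),
  (x̄ - mu_0)^T · [...] = (0.2)·(0.4545) + (1.4)·(1.6364) = 2.3818.

Step 5 — scale by n: T² = 5 · 2.3818 = 11.9091.

T² ≈ 11.9091


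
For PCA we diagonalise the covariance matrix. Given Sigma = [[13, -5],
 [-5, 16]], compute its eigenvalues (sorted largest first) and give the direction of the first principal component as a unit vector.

Step 1 — characteristic polynomial of 2×2 Sigma:
  det(Sigma - λI) = λ² - trace · λ + det = 0.
  trace = 13 + 16 = 29, det = 13·16 - (-5)² = 183.
Step 2 — discriminant:
  Δ = trace² - 4·det = 841 - 732 = 109.
Step 3 — eigenvalues:
  λ = (trace ± √Δ)/2 = (29 ± 10.4403)/2,
  λ_1 = 19.7202,  λ_2 = 9.2798.

Step 4 — unit eigenvector for λ_1: solve (Sigma - λ_1 I)v = 0. First row:
  (13 - 19.7202)·v_x + (-5)·v_y = 0, i.e. (-6.7202)·v_x + (-5)·v_y = 0,
  so v ∝ (b, λ_1 - a) = (-5, 6.7202); multiply by -1 so the first entry is positive: u = (5, -6.7202).
  ||u|| = √((5)² + (-6.7202)²) = √(70.1605) ≈ 8.3762,
  v_1 = u/||u|| ≈ (0.5969, -0.8023) (||v_1|| = 1).

λ_1 = 19.7202,  λ_2 = 9.2798;  v_1 ≈ (0.5969, -0.8023)
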